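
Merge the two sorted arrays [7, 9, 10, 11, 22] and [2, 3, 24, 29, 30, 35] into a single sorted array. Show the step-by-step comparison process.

Merging process:

Compare 7 vs 2: take 2 from right. Merged: [2]
Compare 7 vs 3: take 3 from right. Merged: [2, 3]
Compare 7 vs 24: take 7 from left. Merged: [2, 3, 7]
Compare 9 vs 24: take 9 from left. Merged: [2, 3, 7, 9]
Compare 10 vs 24: take 10 from left. Merged: [2, 3, 7, 9, 10]
Compare 11 vs 24: take 11 from left. Merged: [2, 3, 7, 9, 10, 11]
Compare 22 vs 24: take 22 from left. Merged: [2, 3, 7, 9, 10, 11, 22]
Append remaining from right: [24, 29, 30, 35]. Merged: [2, 3, 7, 9, 10, 11, 22, 24, 29, 30, 35]

Final merged array: [2, 3, 7, 9, 10, 11, 22, 24, 29, 30, 35]
Total comparisons: 7

The merged array is [2, 3, 7, 9, 10, 11, 22, 24, 29, 30, 35], requiring 7 comparisons. The merge step runs in O(n) time where n is the total number of elements.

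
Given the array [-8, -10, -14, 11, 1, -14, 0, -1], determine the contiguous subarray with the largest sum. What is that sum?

Using Kadane's algorithm on [-8, -10, -14, 11, 1, -14, 0, -1]:

Scanning through the array:
Position 1 (value -10): max_ending_here = -10, max_so_far = -8
Position 2 (value -14): max_ending_here = -14, max_so_far = -8
Position 3 (value 11): max_ending_here = 11, max_so_far = 11
Position 4 (value 1): max_ending_here = 12, max_so_far = 12
Position 5 (value -14): max_ending_here = -2, max_so_far = 12
Position 6 (value 0): max_ending_here = 0, max_so_far = 12
Position 7 (value -1): max_ending_here = -1, max_so_far = 12

Maximum subarray: [11, 1]
Maximum sum: 12

The maximum subarray is [11, 1] with sum 12. This subarray runs from index 3 to index 4.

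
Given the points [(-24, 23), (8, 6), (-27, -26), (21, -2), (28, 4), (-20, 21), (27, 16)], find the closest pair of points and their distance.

Computing all pairwise distances among 7 points:

d((-24, 23), (8, 6)) = 36.2353
d((-24, 23), (-27, -26)) = 49.0918
d((-24, 23), (21, -2)) = 51.4782
d((-24, 23), (28, 4)) = 55.3624
d((-24, 23), (-20, 21)) = 4.4721 <-- minimum
d((-24, 23), (27, 16)) = 51.4782
d((8, 6), (-27, -26)) = 47.4236
d((8, 6), (21, -2)) = 15.2643
d((8, 6), (28, 4)) = 20.0998
d((8, 6), (-20, 21)) = 31.7648
d((8, 6), (27, 16)) = 21.4709
d((-27, -26), (21, -2)) = 53.6656
d((-27, -26), (28, 4)) = 62.6498
d((-27, -26), (-20, 21)) = 47.5184
d((-27, -26), (27, 16)) = 68.4105
d((21, -2), (28, 4)) = 9.2195
d((21, -2), (-20, 21)) = 47.0106
d((21, -2), (27, 16)) = 18.9737
d((28, 4), (-20, 21)) = 50.9215
d((28, 4), (27, 16)) = 12.0416
d((-20, 21), (27, 16)) = 47.2652

Closest pair: (-24, 23) and (-20, 21) with distance 4.4721

The closest pair is (-24, 23) and (-20, 21) with Euclidean distance 4.4721. For 7 points, brute-force pairwise comparison is shown above. For large n, the divide-and-conquer algorithm (sort by x, recurse on halves, check the dividing strip) achieves O(n log n).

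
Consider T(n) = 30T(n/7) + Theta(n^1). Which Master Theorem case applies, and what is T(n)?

Master Theorem for T(n) = 30T(n/7) + O(n^1):

a = 30, b = 7, c = 1
log_b(a) = log_7(30) = 1.7479

Case 1: c = 1 < log_7(30) = 1.7479
T(n) = O(n^(log_7 30))

For T(n) = 30T(n/7) + O(n^1): log_7(30) = 1.7479. This is Case 1 of the Master Theorem (c < log_b(a), work dominated by leaves), giving O(n^(log_7 30)).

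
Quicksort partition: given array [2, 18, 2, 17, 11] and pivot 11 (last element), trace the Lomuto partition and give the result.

Lomuto partition with pivot = 11:

Initial array: [2, 18, 2, 17, 11]

arr[0]=2 <= 11: swap with position 0, array becomes [2, 18, 2, 17, 11]
arr[1]=18 > 11: no swap
arr[2]=2 <= 11: swap with position 1, array becomes [2, 2, 18, 17, 11]
arr[3]=17 > 11: no swap

Place pivot at position 2: [2, 2, 11, 17, 18]
Pivot position: 2

After partitioning with pivot 11, the array becomes [2, 2, 11, 17, 18]. The pivot is placed at index 2. All elements to the left of the pivot are <= 11, and all elements to the right are > 11.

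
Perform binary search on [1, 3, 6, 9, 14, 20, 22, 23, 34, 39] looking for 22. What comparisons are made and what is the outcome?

Binary search for 22 in [1, 3, 6, 9, 14, 20, 22, 23, 34, 39]:

lo=0, hi=9, mid=4, arr[mid]=14 -> 14 < 22, search right half
lo=5, hi=9, mid=7, arr[mid]=23 -> 23 > 22, search left half
lo=5, hi=6, mid=5, arr[mid]=20 -> 20 < 22, search right half
lo=6, hi=6, mid=6, arr[mid]=22 -> Found target at index 6!

Binary search finds 22 at index 6 after 4 comparisons. The search repeatedly halves the search space by comparing with the middle element.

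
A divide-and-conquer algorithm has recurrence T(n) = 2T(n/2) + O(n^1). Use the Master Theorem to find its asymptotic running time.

Master Theorem for T(n) = 2T(n/2) + O(n^1):

a = 2, b = 2, c = 1
log_b(a) = log_2(2) = 1.0000

Case 2: c = 1 = log_2(2) = 1.0000
T(n) = O(n^1 log n) = O(n log n)

For T(n) = 2T(n/2) + O(n^1): log_2(2) = 1.0000. This is Case 2 of the Master Theorem (c = log_b(a), equal work at all levels), giving O(n log n).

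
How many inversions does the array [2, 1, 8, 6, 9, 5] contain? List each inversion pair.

Finding inversions in [2, 1, 8, 6, 9, 5]:

(0, 1): arr[0]=2 > arr[1]=1
(2, 3): arr[2]=8 > arr[3]=6
(2, 5): arr[2]=8 > arr[5]=5
(3, 5): arr[3]=6 > arr[5]=5
(4, 5): arr[4]=9 > arr[5]=5

Total inversions: 5

The array has 5 inversion(s): (0,1), (2,3), (2,5), (3,5), (4,5). Each pair (i,j) satisfies i < j and arr[i] > arr[j].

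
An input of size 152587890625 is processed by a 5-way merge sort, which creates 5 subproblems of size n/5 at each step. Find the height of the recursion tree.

For divide and conquer with division factor 5:

Problem sizes at each level:
Level 0: 152587890625
Level 1: 30517578125
Level 2: 6103515625
Level 3: 1220703125
Level 4: 244140625
Level 5: 48828125
Level 6: 9765625
Level 7: 1953125
Level 8: 390625
Level 9: 78125
Level 10: 15625
Level 11: 3125
Level 12: 625
Level 13: 125
Level 14: 25
Level 15: 5
Level 16: 1

The root is level 0 and the size-1 base case is level 16 (the tree spans levels 0 through 16, i.e. 17 levels counting the root), so the depth is the number of divisions: log_5(152587890625) = 16

The recursion tree depth is log_5(152587890625) = 16. At each level, the problem size is divided by 5, so it takes 16 divisions to reduce to a base case of size 1. The algorithm makes 5 recursive calls at each level.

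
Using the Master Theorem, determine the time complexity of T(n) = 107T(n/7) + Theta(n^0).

Master Theorem for T(n) = 107T(n/7) + O(n^0):

a = 107, b = 7, c = 0
log_b(a) = log_7(107) = 2.4014

Case 1: c = 0 < log_7(107) = 2.4014
T(n) = O(n^(log_7 107))

For T(n) = 107T(n/7) + O(n^0): log_7(107) = 2.4014. This is Case 1 of the Master Theorem (c < log_b(a), work dominated by leaves), giving O(n^(log_7 107)).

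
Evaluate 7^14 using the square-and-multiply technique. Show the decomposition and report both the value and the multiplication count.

Computing 7^14 by squaring (build up from 7^1; each line after the first costs one multiplication):

7^1 = 7
7^2 = (7^1)^2 = 7^2 = 49
7^3 = 7 * 7^2 = 7 * 49 = 343
7^6 = (7^3)^2 = 343^2 = 117649
7^7 = 7 * 7^6 = 7 * 117649 = 823543
7^14 = (7^7)^2 = 823543^2 = 678223072849

Result: 678223072849
Multiplications needed: 5 (5 lines after 7^1)

7^14 = 678223072849. Using exponentiation by squaring, this requires 5 multiplications. The key idea: if the exponent is even, square the half-power; if odd, multiply by the base once.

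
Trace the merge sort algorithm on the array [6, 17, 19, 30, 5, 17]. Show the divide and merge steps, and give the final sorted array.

Merge sort trace:

Split: [6, 17, 19, 30, 5, 17] -> [6, 17, 19] and [30, 5, 17]
  Split: [6, 17, 19] -> [6] and [17, 19]
    Split: [17, 19] -> [17] and [19]
    Merge: [17] + [19] -> [17, 19]
  Merge: [6] + [17, 19] -> [6, 17, 19]
  Split: [30, 5, 17] -> [30] and [5, 17]
    Split: [5, 17] -> [5] and [17]
    Merge: [5] + [17] -> [5, 17]
  Merge: [30] + [5, 17] -> [5, 17, 30]
Merge: [6, 17, 19] + [5, 17, 30] -> [5, 6, 17, 17, 19, 30]

Final sorted array: [5, 6, 17, 17, 19, 30]

The merge sort proceeds by recursively splitting the array and merging sorted halves.
After all merges, the sorted array is [5, 6, 17, 17, 19, 30].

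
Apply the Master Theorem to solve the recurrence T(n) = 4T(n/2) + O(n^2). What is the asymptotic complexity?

Master Theorem for T(n) = 4T(n/2) + O(n^2):

a = 4, b = 2, c = 2
log_b(a) = log_2(4) = 2.0000

Case 2: c = 2 = log_2(4) = 2.0000
T(n) = O(n^2 log n) = O(n^2 log n)

For T(n) = 4T(n/2) + O(n^2): log_2(4) = 2.0000. This is Case 2 of the Master Theorem (c = log_b(a), equal work at all levels), giving O(n^2 log n).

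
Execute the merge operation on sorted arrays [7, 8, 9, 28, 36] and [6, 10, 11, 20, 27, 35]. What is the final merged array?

Merging process:

Compare 7 vs 6: take 6 from right. Merged: [6]
Compare 7 vs 10: take 7 from left. Merged: [6, 7]
Compare 8 vs 10: take 8 from left. Merged: [6, 7, 8]
Compare 9 vs 10: take 9 from left. Merged: [6, 7, 8, 9]
Compare 28 vs 10: take 10 from right. Merged: [6, 7, 8, 9, 10]
Compare 28 vs 11: take 11 from right. Merged: [6, 7, 8, 9, 10, 11]
Compare 28 vs 20: take 20 from right. Merged: [6, 7, 8, 9, 10, 11, 20]
Compare 28 vs 27: take 27 from right. Merged: [6, 7, 8, 9, 10, 11, 20, 27]
Compare 28 vs 35: take 28 from left. Merged: [6, 7, 8, 9, 10, 11, 20, 27, 28]
Compare 36 vs 35: take 35 from right. Merged: [6, 7, 8, 9, 10, 11, 20, 27, 28, 35]
Append remaining from left: [36]. Merged: [6, 7, 8, 9, 10, 11, 20, 27, 28, 35, 36]

Final merged array: [6, 7, 8, 9, 10, 11, 20, 27, 28, 35, 36]
Total comparisons: 10

The merged array is [6, 7, 8, 9, 10, 11, 20, 27, 28, 35, 36], requiring 10 comparisons. The merge step runs in O(n) time where n is the total number of elements.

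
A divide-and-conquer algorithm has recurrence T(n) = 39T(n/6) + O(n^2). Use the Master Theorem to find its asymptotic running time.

Master Theorem for T(n) = 39T(n/6) + O(n^2):

a = 39, b = 6, c = 2
log_b(a) = log_6(39) = 2.0447

Case 1: c = 2 < log_6(39) = 2.0447
T(n) = O(n^(log_6 39))

For T(n) = 39T(n/6) + O(n^2): log_6(39) = 2.0447. This is Case 1 of the Master Theorem (c < log_b(a), work dominated by leaves), giving O(n^(log_6 39)).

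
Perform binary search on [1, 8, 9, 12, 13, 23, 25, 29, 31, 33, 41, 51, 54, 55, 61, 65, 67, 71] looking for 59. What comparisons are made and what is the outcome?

Binary search for 59 in [1, 8, 9, 12, 13, 23, 25, 29, 31, 33, 41, 51, 54, 55, 61, 65, 67, 71]:

lo=0, hi=17, mid=8, arr[mid]=31 -> 31 < 59, search right half
lo=9, hi=17, mid=13, arr[mid]=55 -> 55 < 59, search right half
lo=14, hi=17, mid=15, arr[mid]=65 -> 65 > 59, search left half
lo=14, hi=14, mid=14, arr[mid]=61 -> 61 > 59, search left half
lo=14 > hi=13, target 59 not found

Binary search determines that 59 is not in the array after 4 comparisons. The search space was exhausted without finding the target.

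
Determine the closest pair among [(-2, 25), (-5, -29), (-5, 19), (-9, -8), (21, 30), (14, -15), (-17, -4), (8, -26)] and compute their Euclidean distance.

Computing all pairwise distances among 8 points:

d((-2, 25), (-5, -29)) = 54.0833
d((-2, 25), (-5, 19)) = 6.7082 <-- minimum
d((-2, 25), (-9, -8)) = 33.7343
d((-2, 25), (21, 30)) = 23.5372
d((-2, 25), (14, -15)) = 43.0813
d((-2, 25), (-17, -4)) = 32.6497
d((-2, 25), (8, -26)) = 51.9711
d((-5, -29), (-5, 19)) = 48.0
d((-5, -29), (-9, -8)) = 21.3776
d((-5, -29), (21, 30)) = 64.4748
d((-5, -29), (14, -15)) = 23.6008
d((-5, -29), (-17, -4)) = 27.7308
d((-5, -29), (8, -26)) = 13.3417
d((-5, 19), (-9, -8)) = 27.2947
d((-5, 19), (21, 30)) = 28.2312
d((-5, 19), (14, -15)) = 38.9487
d((-5, 19), (-17, -4)) = 25.9422
d((-5, 19), (8, -26)) = 46.8402
d((-9, -8), (21, 30)) = 48.4149
d((-9, -8), (14, -15)) = 24.0416
d((-9, -8), (-17, -4)) = 8.9443
d((-9, -8), (8, -26)) = 24.7588
d((21, 30), (14, -15)) = 45.5412
d((21, 30), (-17, -4)) = 50.9902
d((21, 30), (8, -26)) = 57.4891
d((14, -15), (-17, -4)) = 32.8938
d((14, -15), (8, -26)) = 12.53
d((-17, -4), (8, -26)) = 33.3017

Closest pair: (-2, 25) and (-5, 19) with distance 6.7082

The closest pair is (-2, 25) and (-5, 19) with Euclidean distance 6.7082. For 8 points, brute-force pairwise comparison is shown above. For large n, the divide-and-conquer algorithm (sort by x, recurse on halves, check the dividing strip) achieves O(n log n).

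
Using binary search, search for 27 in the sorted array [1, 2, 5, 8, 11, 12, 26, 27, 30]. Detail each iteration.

Binary search for 27 in [1, 2, 5, 8, 11, 12, 26, 27, 30]:

lo=0, hi=8, mid=4, arr[mid]=11 -> 11 < 27, search right half
lo=5, hi=8, mid=6, arr[mid]=26 -> 26 < 27, search right half
lo=7, hi=8, mid=7, arr[mid]=27 -> Found target at index 7!

Binary search finds 27 at index 7 after 3 comparisons. The search repeatedly halves the search space by comparing with the middle element.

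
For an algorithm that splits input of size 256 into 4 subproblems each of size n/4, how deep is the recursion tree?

For divide and conquer with division factor 4:

Problem sizes at each level:
Level 0: 256
Level 1: 64
Level 2: 16
Level 3: 4
Level 4: 1

The root is level 0 and the size-1 base case is level 4 (the tree spans levels 0 through 4, i.e. 5 levels counting the root), so the depth is the number of divisions: log_4(256) = 4

The recursion tree depth is log_4(256) = 4. At each level, the problem size is divided by 4, so it takes 4 divisions to reduce to a base case of size 1. The algorithm makes 4 recursive calls at each level.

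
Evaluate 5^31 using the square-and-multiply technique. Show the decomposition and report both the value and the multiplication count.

Computing 5^31 by squaring (build up from 5^1; each line after the first costs one multiplication):

5^1 = 5
5^2 = (5^1)^2 = 5^2 = 25
5^3 = 5 * 5^2 = 5 * 25 = 125
5^6 = (5^3)^2 = 125^2 = 15625
5^7 = 5 * 5^6 = 5 * 15625 = 78125
5^14 = (5^7)^2 = 78125^2 = 6103515625
5^15 = 5 * 5^14 = 5 * 6103515625 = 30517578125
5^30 = (5^15)^2 = 30517578125^2 = 931322574615478515625
5^31 = 5 * 5^30 = 5 * 931322574615478515625 = 4656612873077392578125

Result: 4656612873077392578125
Multiplications needed: 8 (8 lines after 5^1)

5^31 = 4656612873077392578125. Using exponentiation by squaring, this requires 8 multiplications. The key idea: if the exponent is even, square the half-power; if odd, multiply by the base once.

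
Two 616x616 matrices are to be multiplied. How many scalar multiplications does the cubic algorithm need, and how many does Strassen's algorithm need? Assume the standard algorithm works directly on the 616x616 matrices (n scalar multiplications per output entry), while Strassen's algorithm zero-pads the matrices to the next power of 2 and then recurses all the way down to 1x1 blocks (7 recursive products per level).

Matrix multiplication for 616x616 matrices:

Strassen's algorithm requires power-of-2 dimensions. Pad 616x616 to 1024x1024 (next power of 2).

Standard algorithm: 616^3 = 233744896 multiplications
Strassen's algorithm: 7^(log2(1024)) = 7^10 = 282475249 multiplications
Difference: 233744896 - 282475249 = -48730353 (Strassen uses MORE here due to padding overhead — for small or just-over-power-of-2 n, padding can outweigh the per-level savings)

Standard: 233744896 multiplications (616^3). Strassen: 282475249 multiplications (7^10, after padding to 1024x1024). Strassen reduces 8 recursive multiplications to 7 at each level.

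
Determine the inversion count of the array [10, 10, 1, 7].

Finding inversions in [10, 10, 1, 7]:

(0, 2): arr[0]=10 > arr[2]=1
(0, 3): arr[0]=10 > arr[3]=7
(1, 2): arr[1]=10 > arr[2]=1
(1, 3): arr[1]=10 > arr[3]=7

Total inversions: 4

The array has 4 inversion(s): (0,2), (0,3), (1,2), (1,3). Each pair (i,j) satisfies i < j and arr[i] > arr[j].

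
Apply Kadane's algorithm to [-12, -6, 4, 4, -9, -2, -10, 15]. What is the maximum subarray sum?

Using Kadane's algorithm on [-12, -6, 4, 4, -9, -2, -10, 15]:

Scanning through the array:
Position 1 (value -6): max_ending_here = -6, max_so_far = -6
Position 2 (value 4): max_ending_here = 4, max_so_far = 4
Position 3 (value 4): max_ending_here = 8, max_so_far = 8
Position 4 (value -9): max_ending_here = -1, max_so_far = 8
Position 5 (value -2): max_ending_here = -2, max_so_far = 8
Position 6 (value -10): max_ending_here = -10, max_so_far = 8
Position 7 (value 15): max_ending_here = 15, max_so_far = 15

Maximum subarray: [15]
Maximum sum: 15

The maximum subarray is [15] with sum 15. This subarray runs from index 7 to index 7.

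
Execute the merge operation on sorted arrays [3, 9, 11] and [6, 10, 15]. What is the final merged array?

Merging process:

Compare 3 vs 6: take 3 from left. Merged: [3]
Compare 9 vs 6: take 6 from right. Merged: [3, 6]
Compare 9 vs 10: take 9 from left. Merged: [3, 6, 9]
Compare 11 vs 10: take 10 from right. Merged: [3, 6, 9, 10]
Compare 11 vs 15: take 11 from left. Merged: [3, 6, 9, 10, 11]
Append remaining from right: [15]. Merged: [3, 6, 9, 10, 11, 15]

Final merged array: [3, 6, 9, 10, 11, 15]
Total comparisons: 5

The merged array is [3, 6, 9, 10, 11, 15], requiring 5 comparisons. The merge step runs in O(n) time where n is the total number of elements.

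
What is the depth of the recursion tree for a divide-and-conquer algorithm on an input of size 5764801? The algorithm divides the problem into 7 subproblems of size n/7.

For divide and conquer with division factor 7:

Problem sizes at each level:
Level 0: 5764801
Level 1: 823543
Level 2: 117649
Level 3: 16807
Level 4: 2401
Level 5: 343
Level 6: 49
Level 7: 7
Level 8: 1

The root is level 0 and the size-1 base case is level 8 (the tree spans levels 0 through 8, i.e. 9 levels counting the root), so the depth is the number of divisions: log_7(5764801) = 8

The recursion tree depth is log_7(5764801) = 8. At each level, the problem size is divided by 7, so it takes 8 divisions to reduce to a base case of size 1. The algorithm makes 7 recursive calls at each level.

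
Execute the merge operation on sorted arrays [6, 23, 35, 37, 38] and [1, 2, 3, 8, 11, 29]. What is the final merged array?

Merging process:

Compare 6 vs 1: take 1 from right. Merged: [1]
Compare 6 vs 2: take 2 from right. Merged: [1, 2]
Compare 6 vs 3: take 3 from right. Merged: [1, 2, 3]
Compare 6 vs 8: take 6 from left. Merged: [1, 2, 3, 6]
Compare 23 vs 8: take 8 from right. Merged: [1, 2, 3, 6, 8]
Compare 23 vs 11: take 11 from right. Merged: [1, 2, 3, 6, 8, 11]
Compare 23 vs 29: take 23 from left. Merged: [1, 2, 3, 6, 8, 11, 23]
Compare 35 vs 29: take 29 from right. Merged: [1, 2, 3, 6, 8, 11, 23, 29]
Append remaining from left: [35, 37, 38]. Merged: [1, 2, 3, 6, 8, 11, 23, 29, 35, 37, 38]

Final merged array: [1, 2, 3, 6, 8, 11, 23, 29, 35, 37, 38]
Total comparisons: 8

The merged array is [1, 2, 3, 6, 8, 11, 23, 29, 35, 37, 38], requiring 8 comparisons. The merge step runs in O(n) time where n is the total number of elements.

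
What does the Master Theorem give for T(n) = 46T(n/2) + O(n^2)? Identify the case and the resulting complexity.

Master Theorem for T(n) = 46T(n/2) + O(n^2):

a = 46, b = 2, c = 2
log_b(a) = log_2(46) = 5.5236

Case 1: c = 2 < log_2(46) = 5.5236
T(n) = O(n^(log_2 46))

For T(n) = 46T(n/2) + O(n^2): log_2(46) = 5.5236. This is Case 1 of the Master Theorem (c < log_b(a), work dominated by leaves), giving O(n^(log_2 46)).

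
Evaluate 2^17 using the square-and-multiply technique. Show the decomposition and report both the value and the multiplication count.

Computing 2^17 by squaring (build up from 2^1; each line after the first costs one multiplication):

2^1 = 2
2^2 = (2^1)^2 = 2^2 = 4
2^4 = (2^2)^2 = 4^2 = 16
2^8 = (2^4)^2 = 16^2 = 256
2^16 = (2^8)^2 = 256^2 = 65536
2^17 = 2 * 2^16 = 2 * 65536 = 131072

Result: 131072
Multiplications needed: 5 (5 lines after 2^1)

2^17 = 131072. Using exponentiation by squaring, this requires 5 multiplications. The key idea: if the exponent is even, square the half-power; if odd, multiply by the base once.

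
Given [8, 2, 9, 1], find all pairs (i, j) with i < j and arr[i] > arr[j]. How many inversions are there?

Finding inversions in [8, 2, 9, 1]:

(0, 1): arr[0]=8 > arr[1]=2
(0, 3): arr[0]=8 > arr[3]=1
(1, 3): arr[1]=2 > arr[3]=1
(2, 3): arr[2]=9 > arr[3]=1

Total inversions: 4

The array has 4 inversion(s): (0,1), (0,3), (1,3), (2,3). Each pair (i,j) satisfies i < j and arr[i] > arr[j].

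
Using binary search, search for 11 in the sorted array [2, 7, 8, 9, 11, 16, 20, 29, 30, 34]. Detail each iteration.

Binary search for 11 in [2, 7, 8, 9, 11, 16, 20, 29, 30, 34]:

lo=0, hi=9, mid=4, arr[mid]=11 -> Found target at index 4!

Binary search finds 11 at index 4 after 1 comparisons. The search repeatedly halves the search space by comparing with the middle element.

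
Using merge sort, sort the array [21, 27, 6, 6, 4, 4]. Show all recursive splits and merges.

Merge sort trace:

Split: [21, 27, 6, 6, 4, 4] -> [21, 27, 6] and [6, 4, 4]
  Split: [21, 27, 6] -> [21] and [27, 6]
    Split: [27, 6] -> [27] and [6]
    Merge: [27] + [6] -> [6, 27]
  Merge: [21] + [6, 27] -> [6, 21, 27]
  Split: [6, 4, 4] -> [6] and [4, 4]
    Split: [4, 4] -> [4] and [4]
    Merge: [4] + [4] -> [4, 4]
  Merge: [6] + [4, 4] -> [4, 4, 6]
Merge: [6, 21, 27] + [4, 4, 6] -> [4, 4, 6, 6, 21, 27]

Final sorted array: [4, 4, 6, 6, 21, 27]

The merge sort proceeds by recursively splitting the array and merging sorted halves.
After all merges, the sorted array is [4, 4, 6, 6, 21, 27].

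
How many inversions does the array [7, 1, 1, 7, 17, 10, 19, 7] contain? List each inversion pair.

Finding inversions in [7, 1, 1, 7, 17, 10, 19, 7]:

(0, 1): arr[0]=7 > arr[1]=1
(0, 2): arr[0]=7 > arr[2]=1
(4, 5): arr[4]=17 > arr[5]=10
(4, 7): arr[4]=17 > arr[7]=7
(5, 7): arr[5]=10 > arr[7]=7
(6, 7): arr[6]=19 > arr[7]=7

Total inversions: 6

The array has 6 inversion(s): (0,1), (0,2), (4,5), (4,7), (5,7), (6,7). Each pair (i,j) satisfies i < j and arr[i] > arr[j].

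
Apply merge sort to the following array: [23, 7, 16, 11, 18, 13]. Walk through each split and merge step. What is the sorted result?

Merge sort trace:

Split: [23, 7, 16, 11, 18, 13] -> [23, 7, 16] and [11, 18, 13]
  Split: [23, 7, 16] -> [23] and [7, 16]
    Split: [7, 16] -> [7] and [16]
    Merge: [7] + [16] -> [7, 16]
  Merge: [23] + [7, 16] -> [7, 16, 23]
  Split: [11, 18, 13] -> [11] and [18, 13]
    Split: [18, 13] -> [18] and [13]
    Merge: [18] + [13] -> [13, 18]
  Merge: [11] + [13, 18] -> [11, 13, 18]
Merge: [7, 16, 23] + [11, 13, 18] -> [7, 11, 13, 16, 18, 23]

Final sorted array: [7, 11, 13, 16, 18, 23]

The merge sort proceeds by recursively splitting the array and merging sorted halves.
After all merges, the sorted array is [7, 11, 13, 16, 18, 23].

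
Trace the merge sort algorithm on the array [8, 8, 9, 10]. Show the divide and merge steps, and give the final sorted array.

Merge sort trace:

Split: [8, 8, 9, 10] -> [8, 8] and [9, 10]
  Split: [8, 8] -> [8] and [8]
  Merge: [8] + [8] -> [8, 8]
  Split: [9, 10] -> [9] and [10]
  Merge: [9] + [10] -> [9, 10]
Merge: [8, 8] + [9, 10] -> [8, 8, 9, 10]

Final sorted array: [8, 8, 9, 10]

The merge sort proceeds by recursively splitting the array and merging sorted halves.
After all merges, the sorted array is [8, 8, 9, 10].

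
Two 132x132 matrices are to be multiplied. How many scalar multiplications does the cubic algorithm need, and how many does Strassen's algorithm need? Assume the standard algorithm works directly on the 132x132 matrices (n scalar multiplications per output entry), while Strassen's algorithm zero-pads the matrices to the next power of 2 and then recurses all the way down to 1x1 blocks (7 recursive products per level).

Matrix multiplication for 132x132 matrices:

Strassen's algorithm requires power-of-2 dimensions. Pad 132x132 to 256x256 (next power of 2).

Standard algorithm: 132^3 = 2299968 multiplications
Strassen's algorithm: 7^(log2(256)) = 7^8 = 5764801 multiplications
Difference: 2299968 - 5764801 = -3464833 (Strassen uses MORE here due to padding overhead — for small or just-over-power-of-2 n, padding can outweigh the per-level savings)

Standard: 2299968 multiplications (132^3). Strassen: 5764801 multiplications (7^8, after padding to 256x256). Strassen reduces 8 recursive multiplications to 7 at each level.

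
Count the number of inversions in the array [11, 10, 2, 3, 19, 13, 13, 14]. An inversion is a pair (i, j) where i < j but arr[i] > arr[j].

Finding inversions in [11, 10, 2, 3, 19, 13, 13, 14]:

(0, 1): arr[0]=11 > arr[1]=10
(0, 2): arr[0]=11 > arr[2]=2
(0, 3): arr[0]=11 > arr[3]=3
(1, 2): arr[1]=10 > arr[2]=2
(1, 3): arr[1]=10 > arr[3]=3
(4, 5): arr[4]=19 > arr[5]=13
(4, 6): arr[4]=19 > arr[6]=13
(4, 7): arr[4]=19 > arr[7]=14

Total inversions: 8

The array has 8 inversion(s): (0,1), (0,2), (0,3), (1,2), (1,3), (4,5), (4,6), (4,7). Each pair (i,j) satisfies i < j and arr[i] > arr[j].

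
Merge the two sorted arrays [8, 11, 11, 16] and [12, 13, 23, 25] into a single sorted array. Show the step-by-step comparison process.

Merging process:

Compare 8 vs 12: take 8 from left. Merged: [8]
Compare 11 vs 12: take 11 from left. Merged: [8, 11]
Compare 11 vs 12: take 11 from left. Merged: [8, 11, 11]
Compare 16 vs 12: take 12 from right. Merged: [8, 11, 11, 12]
Compare 16 vs 13: take 13 from right. Merged: [8, 11, 11, 12, 13]
Compare 16 vs 23: take 16 from left. Merged: [8, 11, 11, 12, 13, 16]
Append remaining from right: [23, 25]. Merged: [8, 11, 11, 12, 13, 16, 23, 25]

Final merged array: [8, 11, 11, 12, 13, 16, 23, 25]
Total comparisons: 6

The merged array is [8, 11, 11, 12, 13, 16, 23, 25], requiring 6 comparisons. The merge step runs in O(n) time where n is the total number of elements.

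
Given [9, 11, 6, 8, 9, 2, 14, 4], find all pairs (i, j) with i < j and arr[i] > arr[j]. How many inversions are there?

Finding inversions in [9, 11, 6, 8, 9, 2, 14, 4]:

(0, 2): arr[0]=9 > arr[2]=6
(0, 3): arr[0]=9 > arr[3]=8
(0, 5): arr[0]=9 > arr[5]=2
(0, 7): arr[0]=9 > arr[7]=4
(1, 2): arr[1]=11 > arr[2]=6
(1, 3): arr[1]=11 > arr[3]=8
(1, 4): arr[1]=11 > arr[4]=9
(1, 5): arr[1]=11 > arr[5]=2
(1, 7): arr[1]=11 > arr[7]=4
(2, 5): arr[2]=6 > arr[5]=2
(2, 7): arr[2]=6 > arr[7]=4
(3, 5): arr[3]=8 > arr[5]=2
(3, 7): arr[3]=8 > arr[7]=4
(4, 5): arr[4]=9 > arr[5]=2
(4, 7): arr[4]=9 > arr[7]=4
(6, 7): arr[6]=14 > arr[7]=4

Total inversions: 16

The array has 16 inversion(s): (0,2), (0,3), (0,5), (0,7), (1,2), (1,3), (1,4), (1,5), (1,7), (2,5), (2,7), (3,5), (3,7), (4,5), (4,7), (6,7). Each pair (i,j) satisfies i < j and arr[i] > arr[j].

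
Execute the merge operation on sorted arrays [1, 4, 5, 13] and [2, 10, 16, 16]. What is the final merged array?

Merging process:

Compare 1 vs 2: take 1 from left. Merged: [1]
Compare 4 vs 2: take 2 from right. Merged: [1, 2]
Compare 4 vs 10: take 4 from left. Merged: [1, 2, 4]
Compare 5 vs 10: take 5 from left. Merged: [1, 2, 4, 5]
Compare 13 vs 10: take 10 from right. Merged: [1, 2, 4, 5, 10]
Compare 13 vs 16: take 13 from left. Merged: [1, 2, 4, 5, 10, 13]
Append remaining from right: [16, 16]. Merged: [1, 2, 4, 5, 10, 13, 16, 16]

Final merged array: [1, 2, 4, 5, 10, 13, 16, 16]
Total comparisons: 6

The merged array is [1, 2, 4, 5, 10, 13, 16, 16], requiring 6 comparisons. The merge step runs in O(n) time where n is the total number of elements.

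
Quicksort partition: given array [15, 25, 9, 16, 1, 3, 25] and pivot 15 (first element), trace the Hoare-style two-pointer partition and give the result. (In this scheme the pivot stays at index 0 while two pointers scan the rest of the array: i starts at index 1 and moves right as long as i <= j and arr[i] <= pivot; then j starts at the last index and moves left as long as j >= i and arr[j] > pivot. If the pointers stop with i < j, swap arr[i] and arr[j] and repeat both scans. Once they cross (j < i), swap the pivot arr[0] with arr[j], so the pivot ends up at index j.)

Hoare-style two-pointer partition with pivot = 15:

Initial array: [15, 25, 9, 16, 1, 3, 25]

Pointers start at i = 1, j = 6.
i stops at index 1 (arr[1]=25 > 15), j stops at index 5 (arr[5]=3 <= 15): swap arr[1] and arr[5], array becomes [15, 3, 9, 16, 1, 25, 25]
i stops at index 3 (arr[3]=16 > 15), j stops at index 4 (arr[4]=1 <= 15): swap arr[3] and arr[4], array becomes [15, 3, 9, 1, 16, 25, 25]
i ends at 4, j ends at 3: the pointers have crossed (j < i), so scanning stops.

Swap pivot arr[0] with arr[3] to place pivot at position 3: [1, 3, 9, 15, 16, 25, 25]
Pivot position: 3

After partitioning with pivot 15, the array becomes [1, 3, 9, 15, 16, 25, 25]. The pivot is placed at index 3. All elements to the left of the pivot are <= 15, and all elements to the right are > 15.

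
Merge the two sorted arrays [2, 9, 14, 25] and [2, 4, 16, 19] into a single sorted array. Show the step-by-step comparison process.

Merging process:

Compare 2 vs 2: take 2 from left. Merged: [2]
Compare 9 vs 2: take 2 from right. Merged: [2, 2]
Compare 9 vs 4: take 4 from right. Merged: [2, 2, 4]
Compare 9 vs 16: take 9 from left. Merged: [2, 2, 4, 9]
Compare 14 vs 16: take 14 from left. Merged: [2, 2, 4, 9, 14]
Compare 25 vs 16: take 16 from right. Merged: [2, 2, 4, 9, 14, 16]
Compare 25 vs 19: take 19 from right. Merged: [2, 2, 4, 9, 14, 16, 19]
Append remaining from left: [25]. Merged: [2, 2, 4, 9, 14, 16, 19, 25]

Final merged array: [2, 2, 4, 9, 14, 16, 19, 25]
Total comparisons: 7

The merged array is [2, 2, 4, 9, 14, 16, 19, 25], requiring 7 comparisons. The merge step runs in O(n) time where n is the total number of elements.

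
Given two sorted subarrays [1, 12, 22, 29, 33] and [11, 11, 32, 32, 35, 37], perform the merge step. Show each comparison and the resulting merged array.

Merging process:

Compare 1 vs 11: take 1 from left. Merged: [1]
Compare 12 vs 11: take 11 from right. Merged: [1, 11]
Compare 12 vs 11: take 11 from right. Merged: [1, 11, 11]
Compare 12 vs 32: take 12 from left. Merged: [1, 11, 11, 12]
Compare 22 vs 32: take 22 from left. Merged: [1, 11, 11, 12, 22]
Compare 29 vs 32: take 29 from left. Merged: [1, 11, 11, 12, 22, 29]
Compare 33 vs 32: take 32 from right. Merged: [1, 11, 11, 12, 22, 29, 32]
Compare 33 vs 32: take 32 from right. Merged: [1, 11, 11, 12, 22, 29, 32, 32]
Compare 33 vs 35: take 33 from left. Merged: [1, 11, 11, 12, 22, 29, 32, 32, 33]
Append remaining from right: [35, 37]. Merged: [1, 11, 11, 12, 22, 29, 32, 32, 33, 35, 37]

Final merged array: [1, 11, 11, 12, 22, 29, 32, 32, 33, 35, 37]
Total comparisons: 9

The merged array is [1, 11, 11, 12, 22, 29, 32, 32, 33, 35, 37], requiring 9 comparisons. The merge step runs in O(n) time where n is the total number of elements.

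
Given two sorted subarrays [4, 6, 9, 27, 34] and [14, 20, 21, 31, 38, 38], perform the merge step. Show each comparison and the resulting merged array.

Merging process:

Compare 4 vs 14: take 4 from left. Merged: [4]
Compare 6 vs 14: take 6 from left. Merged: [4, 6]
Compare 9 vs 14: take 9 from left. Merged: [4, 6, 9]
Compare 27 vs 14: take 14 from right. Merged: [4, 6, 9, 14]
Compare 27 vs 20: take 20 from right. Merged: [4, 6, 9, 14, 20]
Compare 27 vs 21: take 21 from right. Merged: [4, 6, 9, 14, 20, 21]
Compare 27 vs 31: take 27 from left. Merged: [4, 6, 9, 14, 20, 21, 27]
Compare 34 vs 31: take 31 from right. Merged: [4, 6, 9, 14, 20, 21, 27, 31]
Compare 34 vs 38: take 34 from left. Merged: [4, 6, 9, 14, 20, 21, 27, 31, 34]
Append remaining from right: [38, 38]. Merged: [4, 6, 9, 14, 20, 21, 27, 31, 34, 38, 38]

Final merged array: [4, 6, 9, 14, 20, 21, 27, 31, 34, 38, 38]
Total comparisons: 9

The merged array is [4, 6, 9, 14, 20, 21, 27, 31, 34, 38, 38], requiring 9 comparisons. The merge step runs in O(n) time where n is the total number of elements.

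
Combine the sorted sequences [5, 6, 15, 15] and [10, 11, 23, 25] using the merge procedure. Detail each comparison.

Merging process:

Compare 5 vs 10: take 5 from left. Merged: [5]
Compare 6 vs 10: take 6 from left. Merged: [5, 6]
Compare 15 vs 10: take 10 from right. Merged: [5, 6, 10]
Compare 15 vs 11: take 11 from right. Merged: [5, 6, 10, 11]
Compare 15 vs 23: take 15 from left. Merged: [5, 6, 10, 11, 15]
Compare 15 vs 23: take 15 from left. Merged: [5, 6, 10, 11, 15, 15]
Append remaining from right: [23, 25]. Merged: [5, 6, 10, 11, 15, 15, 23, 25]

Final merged array: [5, 6, 10, 11, 15, 15, 23, 25]
Total comparisons: 6

The merged array is [5, 6, 10, 11, 15, 15, 23, 25], requiring 6 comparisons. The merge step runs in O(n) time where n is the total number of elements.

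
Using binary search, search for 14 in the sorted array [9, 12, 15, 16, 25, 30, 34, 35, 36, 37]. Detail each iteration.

Binary search for 14 in [9, 12, 15, 16, 25, 30, 34, 35, 36, 37]:

lo=0, hi=9, mid=4, arr[mid]=25 -> 25 > 14, search left half
lo=0, hi=3, mid=1, arr[mid]=12 -> 12 < 14, search right half
lo=2, hi=3, mid=2, arr[mid]=15 -> 15 > 14, search left half
lo=2 > hi=1, target 14 not found

Binary search determines that 14 is not in the array after 3 comparisons. The search space was exhausted without finding the target.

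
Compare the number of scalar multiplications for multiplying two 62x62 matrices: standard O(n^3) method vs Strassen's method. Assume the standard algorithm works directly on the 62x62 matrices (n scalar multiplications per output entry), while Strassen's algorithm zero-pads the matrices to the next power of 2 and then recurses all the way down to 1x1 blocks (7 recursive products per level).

Matrix multiplication for 62x62 matrices:

Strassen's algorithm requires power-of-2 dimensions. Pad 62x62 to 64x64 (next power of 2).

Standard algorithm: 62^3 = 238328 multiplications
Strassen's algorithm: 7^(log2(64)) = 7^6 = 117649 multiplications
Savings: 238328 - 117649 = 120679 multiplications

Standard: 238328 multiplications (62^3). Strassen: 117649 multiplications (7^6, after padding to 64x64). Strassen reduces 8 recursive multiplications to 7 at each level.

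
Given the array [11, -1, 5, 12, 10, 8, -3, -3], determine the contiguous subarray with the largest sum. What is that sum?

Using Kadane's algorithm on [11, -1, 5, 12, 10, 8, -3, -3]:

Scanning through the array:
Position 1 (value -1): max_ending_here = 10, max_so_far = 11
Position 2 (value 5): max_ending_here = 15, max_so_far = 15
Position 3 (value 12): max_ending_here = 27, max_so_far = 27
Position 4 (value 10): max_ending_here = 37, max_so_far = 37
Position 5 (value 8): max_ending_here = 45, max_so_far = 45
Position 6 (value -3): max_ending_here = 42, max_so_far = 45
Position 7 (value -3): max_ending_here = 39, max_so_far = 45

Maximum subarray: [11, -1, 5, 12, 10, 8]
Maximum sum: 45

The maximum subarray is [11, -1, 5, 12, 10, 8] with sum 45. This subarray runs from index 0 to index 5.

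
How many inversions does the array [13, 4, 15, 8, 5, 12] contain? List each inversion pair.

Finding inversions in [13, 4, 15, 8, 5, 12]:

(0, 1): arr[0]=13 > arr[1]=4
(0, 3): arr[0]=13 > arr[3]=8
(0, 4): arr[0]=13 > arr[4]=5
(0, 5): arr[0]=13 > arr[5]=12
(2, 3): arr[2]=15 > arr[3]=8
(2, 4): arr[2]=15 > arr[4]=5
(2, 5): arr[2]=15 > arr[5]=12
(3, 4): arr[3]=8 > arr[4]=5

Total inversions: 8

The array has 8 inversion(s): (0,1), (0,3), (0,4), (0,5), (2,3), (2,4), (2,5), (3,4). Each pair (i,j) satisfies i < j and arr[i] > arr[j].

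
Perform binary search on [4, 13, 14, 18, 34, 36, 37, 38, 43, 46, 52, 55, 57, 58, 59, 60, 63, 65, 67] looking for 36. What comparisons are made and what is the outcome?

Binary search for 36 in [4, 13, 14, 18, 34, 36, 37, 38, 43, 46, 52, 55, 57, 58, 59, 60, 63, 65, 67]:

lo=0, hi=18, mid=9, arr[mid]=46 -> 46 > 36, search left half
lo=0, hi=8, mid=4, arr[mid]=34 -> 34 < 36, search right half
lo=5, hi=8, mid=6, arr[mid]=37 -> 37 > 36, search left half
lo=5, hi=5, mid=5, arr[mid]=36 -> Found target at index 5!

Binary search finds 36 at index 5 after 4 comparisons. The search repeatedly halves the search space by comparing with the middle element.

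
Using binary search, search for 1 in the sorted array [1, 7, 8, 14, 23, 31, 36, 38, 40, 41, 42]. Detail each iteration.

Binary search for 1 in [1, 7, 8, 14, 23, 31, 36, 38, 40, 41, 42]:

lo=0, hi=10, mid=5, arr[mid]=31 -> 31 > 1, search left half
lo=0, hi=4, mid=2, arr[mid]=8 -> 8 > 1, search left half
lo=0, hi=1, mid=0, arr[mid]=1 -> Found target at index 0!

Binary search finds 1 at index 0 after 3 comparisons. The search repeatedly halves the search space by comparing with the middle element.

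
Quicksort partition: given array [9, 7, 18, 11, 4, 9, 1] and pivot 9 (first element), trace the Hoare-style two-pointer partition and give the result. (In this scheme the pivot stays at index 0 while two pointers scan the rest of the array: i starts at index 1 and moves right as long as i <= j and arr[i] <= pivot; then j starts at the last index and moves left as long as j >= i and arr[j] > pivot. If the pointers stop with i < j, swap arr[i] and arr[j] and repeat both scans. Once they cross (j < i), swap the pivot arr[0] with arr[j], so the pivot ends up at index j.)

Hoare-style two-pointer partition with pivot = 9:

Initial array: [9, 7, 18, 11, 4, 9, 1]

Pointers start at i = 1, j = 6.
i stops at index 2 (arr[2]=18 > 9), j stops at index 6 (arr[6]=1 <= 9): swap arr[2] and arr[6], array becomes [9, 7, 1, 11, 4, 9, 18]
i stops at index 3 (arr[3]=11 > 9), j stops at index 5 (arr[5]=9 <= 9): swap arr[3] and arr[5], array becomes [9, 7, 1, 9, 4, 11, 18]
i ends at 5, j ends at 4: the pointers have crossed (j < i), so scanning stops.

Swap pivot arr[0] with arr[4] to place pivot at position 4: [4, 7, 1, 9, 9, 11, 18]
Pivot position: 4

After partitioning with pivot 9, the array becomes [4, 7, 1, 9, 9, 11, 18]. The pivot is placed at index 4. All elements to the left of the pivot are <= 9, and all elements to the right are > 9.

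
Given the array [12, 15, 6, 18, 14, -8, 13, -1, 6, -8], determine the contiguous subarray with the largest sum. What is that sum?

Using Kadane's algorithm on [12, 15, 6, 18, 14, -8, 13, -1, 6, -8]:

Scanning through the array:
Position 1 (value 15): max_ending_here = 27, max_so_far = 27
Position 2 (value 6): max_ending_here = 33, max_so_far = 33
Position 3 (value 18): max_ending_here = 51, max_so_far = 51
Position 4 (value 14): max_ending_here = 65, max_so_far = 65
Position 5 (value -8): max_ending_here = 57, max_so_far = 65
Position 6 (value 13): max_ending_here = 70, max_so_far = 70
Position 7 (value -1): max_ending_here = 69, max_so_far = 70
Position 8 (value 6): max_ending_here = 75, max_so_far = 75
Position 9 (value -8): max_ending_here = 67, max_so_far = 75

Maximum subarray: [12, 15, 6, 18, 14, -8, 13, -1, 6]
Maximum sum: 75

The maximum subarray is [12, 15, 6, 18, 14, -8, 13, -1, 6] with sum 75. This subarray runs from index 0 to index 8.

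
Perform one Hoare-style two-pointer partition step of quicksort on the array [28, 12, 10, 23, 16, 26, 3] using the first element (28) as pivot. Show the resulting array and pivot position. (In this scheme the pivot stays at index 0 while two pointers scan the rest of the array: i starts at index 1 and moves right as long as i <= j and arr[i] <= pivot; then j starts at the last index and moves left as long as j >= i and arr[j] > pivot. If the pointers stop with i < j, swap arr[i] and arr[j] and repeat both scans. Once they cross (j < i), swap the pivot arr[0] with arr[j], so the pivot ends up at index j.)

Hoare-style two-pointer partition with pivot = 28:

Initial array: [28, 12, 10, 23, 16, 26, 3]

Pointers start at i = 1, j = 6.
i ends at 7, j ends at 6: the pointers have crossed (j < i), so scanning stops.

Swap pivot arr[0] with arr[6] to place pivot at position 6: [3, 12, 10, 23, 16, 26, 28]
Pivot position: 6

After partitioning with pivot 28, the array becomes [3, 12, 10, 23, 16, 26, 28]. The pivot is placed at index 6. All elements to the left of the pivot are <= 28, and all elements to the right are > 28.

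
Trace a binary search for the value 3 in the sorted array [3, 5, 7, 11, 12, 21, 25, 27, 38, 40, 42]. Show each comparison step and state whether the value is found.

Binary search for 3 in [3, 5, 7, 11, 12, 21, 25, 27, 38, 40, 42]:

lo=0, hi=10, mid=5, arr[mid]=21 -> 21 > 3, search left half
lo=0, hi=4, mid=2, arr[mid]=7 -> 7 > 3, search left half
lo=0, hi=1, mid=0, arr[mid]=3 -> Found target at index 0!

Binary search finds 3 at index 0 after 3 comparisons. The search repeatedly halves the search space by comparing with the middle element.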